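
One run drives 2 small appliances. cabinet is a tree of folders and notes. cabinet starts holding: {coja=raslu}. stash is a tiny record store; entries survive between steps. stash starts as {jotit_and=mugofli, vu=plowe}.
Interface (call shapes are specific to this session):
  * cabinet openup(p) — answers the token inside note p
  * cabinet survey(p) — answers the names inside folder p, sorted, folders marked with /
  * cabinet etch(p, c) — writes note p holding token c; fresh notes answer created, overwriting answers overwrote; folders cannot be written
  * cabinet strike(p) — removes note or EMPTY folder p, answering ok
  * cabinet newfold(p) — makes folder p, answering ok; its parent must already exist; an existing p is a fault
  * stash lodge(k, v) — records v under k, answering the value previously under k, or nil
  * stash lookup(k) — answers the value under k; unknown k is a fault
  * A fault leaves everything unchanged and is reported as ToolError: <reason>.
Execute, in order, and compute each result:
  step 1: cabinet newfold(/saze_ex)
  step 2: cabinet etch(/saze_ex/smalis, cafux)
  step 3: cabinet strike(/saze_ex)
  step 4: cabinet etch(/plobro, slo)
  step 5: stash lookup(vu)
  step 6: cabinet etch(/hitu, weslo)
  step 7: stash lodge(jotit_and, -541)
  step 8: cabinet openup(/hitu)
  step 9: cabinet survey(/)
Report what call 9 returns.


# 1. cabinet newfold(p='/saze_ex') => ok
# 2. cabinet etch(p='/saze_ex/smalis', c='cafux') => created
# 3. cabinet strike(p='/saze_ex') => ToolError: not empty
# 4. cabinet etch(p='/plobro', c='slo') => created
# 5. stash lookup(k='vu') => plowe
# 6. cabinet etch(p='/hitu', c='weslo') => created
# 7. stash lodge(k='jotit_and', v='-541') => mugofli
# 8. cabinet openup(p='/hitu') => weslo
# 9. cabinet survey(p='/') => [coja, hitu, plobro, saze_ex/]

Answer: [coja, hitu, plobro, saze_ex/]


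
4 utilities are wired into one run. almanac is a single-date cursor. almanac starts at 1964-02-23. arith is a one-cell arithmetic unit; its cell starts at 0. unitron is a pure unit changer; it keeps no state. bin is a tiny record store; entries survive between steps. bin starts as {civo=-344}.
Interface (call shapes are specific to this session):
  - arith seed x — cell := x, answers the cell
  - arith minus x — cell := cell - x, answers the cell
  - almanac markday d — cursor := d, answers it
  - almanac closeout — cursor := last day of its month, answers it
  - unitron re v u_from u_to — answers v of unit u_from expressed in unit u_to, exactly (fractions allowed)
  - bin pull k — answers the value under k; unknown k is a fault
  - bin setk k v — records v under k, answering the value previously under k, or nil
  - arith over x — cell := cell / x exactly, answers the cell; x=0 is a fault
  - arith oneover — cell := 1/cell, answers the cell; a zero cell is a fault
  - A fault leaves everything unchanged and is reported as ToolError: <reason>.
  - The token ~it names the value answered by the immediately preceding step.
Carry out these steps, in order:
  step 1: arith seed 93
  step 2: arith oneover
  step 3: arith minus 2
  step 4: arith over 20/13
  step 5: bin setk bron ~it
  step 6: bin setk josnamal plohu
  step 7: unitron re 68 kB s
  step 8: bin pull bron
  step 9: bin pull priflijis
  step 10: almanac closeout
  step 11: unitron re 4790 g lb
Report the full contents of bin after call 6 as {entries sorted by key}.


-- 1. arith seed(x=93) -> 93
-- 2. arith oneover() -> 1/93
-- 3. arith minus(x=2) -> -185/93
-- 4. arith over(x=20/13) -> -481/372
-- 5. bin setk(k=bron, v=~it) -> nil
-- 6. bin setk(k=josnamal, v=plohu) -> nil
-- 7. unitron re(v=68, u_from=kB, u_to=s) -> ToolError: incompatible units
-- 8. bin pull(k=bron) -> -481/372
-- 9. bin pull(k=priflijis) -> ToolError: no such key priflijis
-- 10. almanac closeout() -> 1964-02-29
-- 11. unitron re(v=4790, u_from=g, u_to=lb) -> 479000000/45359237

Answer: {bron=-481/372, civo=-344, josnamal=plohu}


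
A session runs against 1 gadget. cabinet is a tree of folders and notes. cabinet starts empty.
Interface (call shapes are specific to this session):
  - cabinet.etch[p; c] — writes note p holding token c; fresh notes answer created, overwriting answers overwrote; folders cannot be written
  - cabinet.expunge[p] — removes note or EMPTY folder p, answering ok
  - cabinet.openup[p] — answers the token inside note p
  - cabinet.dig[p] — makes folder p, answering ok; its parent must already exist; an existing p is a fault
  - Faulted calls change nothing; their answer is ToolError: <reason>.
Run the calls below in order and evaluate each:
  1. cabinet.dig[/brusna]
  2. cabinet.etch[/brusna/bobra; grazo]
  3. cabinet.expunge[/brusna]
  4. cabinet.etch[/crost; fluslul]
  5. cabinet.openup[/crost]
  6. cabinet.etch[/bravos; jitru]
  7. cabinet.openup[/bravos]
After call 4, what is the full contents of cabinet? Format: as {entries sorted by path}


Answer: {brusna/, brusna/bobra=grazo, crost=fluslul}

Derivation:
% cabinet.dig p: /brusna
[out] ok
% cabinet.etch p: /brusna/bobra c: grazo
[out] created
% cabinet.expunge p: /brusna
[out] ToolError: not empty
% cabinet.etch p: /crost c: fluslul
[out] created
% cabinet.openup p: /crost
[out] fluslul
% cabinet.etch p: /bravos c: jitru
[out] created
% cabinet.openup p: /bravos
[out] jitru


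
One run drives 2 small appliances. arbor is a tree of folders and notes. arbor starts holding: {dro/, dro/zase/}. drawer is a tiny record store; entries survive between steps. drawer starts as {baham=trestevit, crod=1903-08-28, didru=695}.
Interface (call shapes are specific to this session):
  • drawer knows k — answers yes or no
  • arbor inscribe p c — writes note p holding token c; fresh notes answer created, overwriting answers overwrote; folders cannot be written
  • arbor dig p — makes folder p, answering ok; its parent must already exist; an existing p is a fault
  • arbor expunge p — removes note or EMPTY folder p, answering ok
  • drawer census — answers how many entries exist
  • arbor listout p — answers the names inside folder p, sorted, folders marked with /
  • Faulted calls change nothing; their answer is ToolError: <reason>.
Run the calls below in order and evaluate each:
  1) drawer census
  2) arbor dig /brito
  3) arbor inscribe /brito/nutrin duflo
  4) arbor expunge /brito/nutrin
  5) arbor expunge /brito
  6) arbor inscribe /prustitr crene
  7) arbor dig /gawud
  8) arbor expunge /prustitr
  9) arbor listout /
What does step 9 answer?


Answer: [dro/, gawud/]

Derivation:
;; drawer census() : 3
;; arbor dig(/brito) : ok
;; arbor inscribe(/brito/nutrin, duflo) : created
;; arbor expunge(/brito/nutrin) : ok
;; arbor expunge(/brito) : ok
;; arbor inscribe(/prustitr, crene) : created
;; arbor dig(/gawud) : ok
;; arbor expunge(/prustitr) : ok
;; arbor listout(/) : [dro/, gawud/]


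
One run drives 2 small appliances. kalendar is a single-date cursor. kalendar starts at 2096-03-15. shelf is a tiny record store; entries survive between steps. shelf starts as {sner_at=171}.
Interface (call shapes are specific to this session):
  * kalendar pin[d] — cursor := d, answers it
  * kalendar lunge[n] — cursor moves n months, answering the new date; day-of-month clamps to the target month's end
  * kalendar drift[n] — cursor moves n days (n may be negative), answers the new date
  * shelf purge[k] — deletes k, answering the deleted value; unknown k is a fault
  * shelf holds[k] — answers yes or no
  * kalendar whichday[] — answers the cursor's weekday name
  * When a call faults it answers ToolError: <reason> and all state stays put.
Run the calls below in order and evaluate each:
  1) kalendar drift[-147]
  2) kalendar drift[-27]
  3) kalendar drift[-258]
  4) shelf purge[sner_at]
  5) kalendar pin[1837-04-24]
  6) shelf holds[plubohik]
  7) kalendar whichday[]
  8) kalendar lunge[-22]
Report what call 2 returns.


~$ kalendar drift n: -147
[out] 2095-10-20
~$ kalendar drift n: -27
[out] 2095-09-23
~$ kalendar drift n: -258
[out] 2095-01-08
~$ shelf purge k: sner_at
[out] 171
~$ kalendar pin d: 1837-04-24
[out] 1837-04-24
~$ shelf holds k: plubohik
[out] no
~$ kalendar whichday
[out] Monday
~$ kalendar lunge n: -22
[out] 1835-06-24

Answer: 2095-09-23


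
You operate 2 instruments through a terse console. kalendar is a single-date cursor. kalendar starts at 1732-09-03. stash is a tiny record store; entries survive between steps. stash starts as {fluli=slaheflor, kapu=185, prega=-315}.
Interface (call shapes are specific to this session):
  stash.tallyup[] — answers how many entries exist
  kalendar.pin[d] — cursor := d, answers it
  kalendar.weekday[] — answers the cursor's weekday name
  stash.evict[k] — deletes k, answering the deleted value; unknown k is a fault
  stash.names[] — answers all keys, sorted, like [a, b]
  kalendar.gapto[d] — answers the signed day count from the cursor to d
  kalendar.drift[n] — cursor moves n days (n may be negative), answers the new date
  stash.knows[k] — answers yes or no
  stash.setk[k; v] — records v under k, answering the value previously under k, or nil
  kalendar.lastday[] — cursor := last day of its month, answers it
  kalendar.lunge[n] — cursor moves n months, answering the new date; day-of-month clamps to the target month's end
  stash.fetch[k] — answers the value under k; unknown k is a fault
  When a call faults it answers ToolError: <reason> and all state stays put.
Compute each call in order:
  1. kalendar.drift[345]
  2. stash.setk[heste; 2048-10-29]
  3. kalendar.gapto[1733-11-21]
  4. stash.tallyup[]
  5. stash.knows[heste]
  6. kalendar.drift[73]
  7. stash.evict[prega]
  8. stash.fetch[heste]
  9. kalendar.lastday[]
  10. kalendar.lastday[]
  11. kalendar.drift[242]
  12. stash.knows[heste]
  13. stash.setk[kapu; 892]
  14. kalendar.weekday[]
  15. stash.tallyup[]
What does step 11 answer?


I call drift on n=345, and get 1733-08-14.
Then setk on k=heste, v=2048-10-29, — result: nil.
Next I call gapto on d=1733-11-21, giving 99.
Next I call tallyup(), and get 4.
I try knows on k=heste, giving yes.
Then drift on n=73, yielding 1733-10-26.
I invoke evict on k=prega, and see -315.
I call fetch on k=heste, which returns 2048-10-29.
I invoke lastday(), giving 1733-10-31.
Now I run lastday, which returns 1733-10-31.
I invoke drift on n=242, → 1734-06-30.
Invoking knows on k=heste, → yes.
I use setk on k=kapu, v=892, yielding 185.
I invoke weekday(), yielding Wednesday.
Next I call tallyup(), and observe 3.

Answer: 1734-06-30


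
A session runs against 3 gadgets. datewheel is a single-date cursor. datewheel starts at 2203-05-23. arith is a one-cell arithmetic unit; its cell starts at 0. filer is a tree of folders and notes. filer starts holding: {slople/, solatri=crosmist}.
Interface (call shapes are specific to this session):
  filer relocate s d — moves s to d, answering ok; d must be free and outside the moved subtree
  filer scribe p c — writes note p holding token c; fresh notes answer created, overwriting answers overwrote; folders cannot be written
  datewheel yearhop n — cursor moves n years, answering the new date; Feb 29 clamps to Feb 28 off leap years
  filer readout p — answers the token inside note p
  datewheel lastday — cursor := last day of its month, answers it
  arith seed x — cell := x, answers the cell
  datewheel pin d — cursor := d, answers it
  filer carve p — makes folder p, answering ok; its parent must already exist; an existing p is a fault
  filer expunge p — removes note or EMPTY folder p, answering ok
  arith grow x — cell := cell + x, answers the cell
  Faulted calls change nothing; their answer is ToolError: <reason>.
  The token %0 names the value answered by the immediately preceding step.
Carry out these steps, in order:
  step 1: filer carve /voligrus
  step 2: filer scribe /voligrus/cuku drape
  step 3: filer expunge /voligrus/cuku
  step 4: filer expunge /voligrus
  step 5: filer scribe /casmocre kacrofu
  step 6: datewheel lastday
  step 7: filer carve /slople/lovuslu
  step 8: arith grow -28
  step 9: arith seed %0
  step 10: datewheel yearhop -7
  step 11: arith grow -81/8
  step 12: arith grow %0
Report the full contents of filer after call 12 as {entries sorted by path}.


Answer: {casmocre=kacrofu, slople/, slople/lovuslu/, solatri=crosmist}

Derivation:
-- filer carve(p: /voligrus) -> ok
-- filer scribe(p: /voligrus/cuku, c: drape) -> created
-- filer expunge(p: /voligrus/cuku) -> ok
-- filer expunge(p: /voligrus) -> ok
-- filer scribe(p: /casmocre, c: kacrofu) -> created
-- datewheel lastday() -> 2203-05-31
-- filer carve(p: /slople/lovuslu) -> ok
-- arith grow(x: -28) -> -28
-- arith seed(x: %0) -> -28
-- datewheel yearhop(n: -7) -> 2196-05-31
-- arith grow(x: -81/8) -> -305/8
-- arith grow(x: %0) -> -305/4


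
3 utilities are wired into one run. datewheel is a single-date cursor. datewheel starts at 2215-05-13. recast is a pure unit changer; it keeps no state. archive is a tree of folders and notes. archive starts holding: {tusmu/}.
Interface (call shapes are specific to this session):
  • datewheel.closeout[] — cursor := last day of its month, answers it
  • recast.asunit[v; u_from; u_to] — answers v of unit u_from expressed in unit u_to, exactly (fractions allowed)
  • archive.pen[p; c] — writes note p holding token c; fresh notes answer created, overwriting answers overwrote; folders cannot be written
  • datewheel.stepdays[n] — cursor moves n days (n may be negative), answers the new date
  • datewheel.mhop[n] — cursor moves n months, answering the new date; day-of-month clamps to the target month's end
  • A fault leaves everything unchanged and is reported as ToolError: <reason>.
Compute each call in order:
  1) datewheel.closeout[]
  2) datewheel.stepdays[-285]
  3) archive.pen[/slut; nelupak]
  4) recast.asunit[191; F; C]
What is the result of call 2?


Answer: 2214-08-19

Derivation:
·→ datewheel.closeout()
·← 2215-05-31
·→ datewheel.stepdays(-285)
·← 2214-08-19
·→ archive.pen(/slut, nelupak)
·← created
·→ recast.asunit(191, F, C)
·← 265/3


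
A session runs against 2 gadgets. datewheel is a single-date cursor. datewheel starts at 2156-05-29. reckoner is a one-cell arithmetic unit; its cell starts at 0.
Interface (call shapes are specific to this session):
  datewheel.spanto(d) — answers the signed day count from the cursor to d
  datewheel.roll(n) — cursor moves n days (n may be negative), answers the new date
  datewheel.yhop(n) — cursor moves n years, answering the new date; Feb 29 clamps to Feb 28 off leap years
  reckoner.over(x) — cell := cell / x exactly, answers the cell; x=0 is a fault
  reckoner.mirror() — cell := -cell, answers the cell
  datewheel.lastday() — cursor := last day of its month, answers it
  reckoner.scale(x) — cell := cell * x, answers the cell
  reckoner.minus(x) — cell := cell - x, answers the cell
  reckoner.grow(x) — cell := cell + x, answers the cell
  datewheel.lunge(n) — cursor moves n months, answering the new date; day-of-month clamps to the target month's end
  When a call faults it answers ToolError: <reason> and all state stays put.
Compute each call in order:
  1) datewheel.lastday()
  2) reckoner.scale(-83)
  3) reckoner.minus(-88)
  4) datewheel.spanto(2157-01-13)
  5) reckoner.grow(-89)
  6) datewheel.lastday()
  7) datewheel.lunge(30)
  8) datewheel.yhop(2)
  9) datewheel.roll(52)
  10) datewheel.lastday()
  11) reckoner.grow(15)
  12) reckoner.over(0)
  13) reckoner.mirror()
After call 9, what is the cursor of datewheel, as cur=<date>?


Answer: cur=2161-01-21

Derivation:
Do: datewheel.lastday[]
See: 2156-05-31
Do: reckoner.scale[x→-83]
See: 0
Do: reckoner.minus[x→-88]
See: 88
Do: datewheel.spanto[d→2157-01-13]
See: 227
Do: reckoner.grow[x→-89]
See: -1
Do: datewheel.lastday[]
See: 2156-05-31
Do: datewheel.lunge[n→30]
See: 2158-11-30
Do: datewheel.yhop[n→2]
See: 2160-11-30
Do: datewheel.roll[n→52]
See: 2161-01-21
Do: datewheel.lastday[]
See: 2161-01-31
Do: reckoner.grow[x→15]
See: 14
Do: reckoner.over[x→0]
See: ToolError: division by zero
Do: reckoner.mirror[]
See: -14


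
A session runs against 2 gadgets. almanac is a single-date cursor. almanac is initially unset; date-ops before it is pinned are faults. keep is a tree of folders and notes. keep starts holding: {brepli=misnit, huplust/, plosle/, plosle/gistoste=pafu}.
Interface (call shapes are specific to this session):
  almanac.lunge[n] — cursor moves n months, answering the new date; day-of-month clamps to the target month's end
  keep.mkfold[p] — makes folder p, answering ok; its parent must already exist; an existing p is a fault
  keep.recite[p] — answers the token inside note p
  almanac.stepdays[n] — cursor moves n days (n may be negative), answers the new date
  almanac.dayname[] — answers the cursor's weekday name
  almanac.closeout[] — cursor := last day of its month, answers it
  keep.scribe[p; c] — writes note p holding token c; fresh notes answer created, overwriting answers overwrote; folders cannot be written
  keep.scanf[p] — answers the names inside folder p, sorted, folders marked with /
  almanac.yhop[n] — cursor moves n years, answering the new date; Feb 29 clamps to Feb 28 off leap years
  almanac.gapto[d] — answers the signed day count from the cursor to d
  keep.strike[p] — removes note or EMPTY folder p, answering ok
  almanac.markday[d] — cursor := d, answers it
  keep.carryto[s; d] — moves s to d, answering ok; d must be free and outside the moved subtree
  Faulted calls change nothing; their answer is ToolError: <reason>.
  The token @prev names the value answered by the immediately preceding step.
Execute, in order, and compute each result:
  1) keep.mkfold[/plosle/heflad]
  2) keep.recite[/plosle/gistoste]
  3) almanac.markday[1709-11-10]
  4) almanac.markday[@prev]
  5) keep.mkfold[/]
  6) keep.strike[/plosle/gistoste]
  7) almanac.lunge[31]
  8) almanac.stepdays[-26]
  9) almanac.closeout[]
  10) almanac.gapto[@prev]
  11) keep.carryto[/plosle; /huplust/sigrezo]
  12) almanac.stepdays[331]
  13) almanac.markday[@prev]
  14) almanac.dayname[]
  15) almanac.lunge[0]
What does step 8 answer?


Answer: 1712-05-15

Derivation:
// 1. mkfold(p='/plosle/heflad') == ok
// 2. recite(p='/plosle/gistoste') == pafu
// 3. markday(d='1709-11-10') == 1709-11-10
// 4. markday(d='@prev') == 1709-11-10
// 5. mkfold(p='/') == ToolError: exists
// 6. strike(p='/plosle/gistoste') == ok
// 7. lunge(n='31') == 1712-06-10
// 8. stepdays(n='-26') == 1712-05-15
// 9. closeout() == 1712-05-31
// 10. gapto(d='@prev') == 0
// 11. carryto(s='/plosle', d='/huplust/sigrezo') == ok
// 12. stepdays(n='331') == 1713-04-27
// 13. markday(d='@prev') == 1713-04-27
// 14. dayname() == Thursday
// 15. lunge(n='0') == 1713-04-27


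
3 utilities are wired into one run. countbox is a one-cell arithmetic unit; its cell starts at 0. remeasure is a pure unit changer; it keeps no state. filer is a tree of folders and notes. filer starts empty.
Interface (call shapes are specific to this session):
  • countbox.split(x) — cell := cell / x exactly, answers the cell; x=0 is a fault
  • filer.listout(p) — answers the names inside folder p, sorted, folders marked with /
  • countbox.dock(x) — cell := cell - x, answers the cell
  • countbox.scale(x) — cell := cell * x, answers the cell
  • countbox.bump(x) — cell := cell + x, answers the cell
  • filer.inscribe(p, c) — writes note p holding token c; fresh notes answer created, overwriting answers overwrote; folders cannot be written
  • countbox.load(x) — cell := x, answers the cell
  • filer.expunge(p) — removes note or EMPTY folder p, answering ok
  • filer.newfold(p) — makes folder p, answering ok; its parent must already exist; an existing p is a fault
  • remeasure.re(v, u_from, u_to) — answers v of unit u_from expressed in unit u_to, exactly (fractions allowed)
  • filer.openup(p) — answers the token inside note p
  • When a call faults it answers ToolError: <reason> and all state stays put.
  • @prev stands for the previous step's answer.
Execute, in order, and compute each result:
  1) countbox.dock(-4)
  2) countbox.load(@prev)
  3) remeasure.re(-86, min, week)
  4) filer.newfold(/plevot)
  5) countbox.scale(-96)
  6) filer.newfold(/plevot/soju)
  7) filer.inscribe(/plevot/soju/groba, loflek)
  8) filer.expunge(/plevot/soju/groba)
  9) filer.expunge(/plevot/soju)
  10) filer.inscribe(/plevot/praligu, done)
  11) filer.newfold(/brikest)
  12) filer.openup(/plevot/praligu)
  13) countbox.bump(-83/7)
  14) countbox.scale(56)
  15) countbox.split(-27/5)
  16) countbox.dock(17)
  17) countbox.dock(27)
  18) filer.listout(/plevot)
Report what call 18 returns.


Answer: [praligu]

Derivation:
Act: countbox.dock[x: -4]
Obs: 4
Act: countbox.load[x: @prev]
Obs: 4
Act: remeasure.re[v: -86; u_from: min; u_to: week]
Obs: -43/5040
Act: filer.newfold[p: /plevot]
Obs: ok
Act: countbox.scale[x: -96]
Obs: -384
Act: filer.newfold[p: /plevot/soju]
Obs: ok
Act: filer.inscribe[p: /plevot/soju/groba; c: loflek]
Obs: created
Act: filer.expunge[p: /plevot/soju/groba]
Obs: ok
Act: filer.expunge[p: /plevot/soju]
Obs: ok
Act: filer.inscribe[p: /plevot/praligu; c: done]
Obs: created
Act: filer.newfold[p: /brikest]
Obs: ok
Act: filer.openup[p: /plevot/praligu]
Obs: done
Act: countbox.bump[x: -83/7]
Obs: -2771/7
Act: countbox.scale[x: 56]
Obs: -22168
Act: countbox.split[x: -27/5]
Obs: 110840/27
Act: countbox.dock[x: 17]
Obs: 110381/27
Act: countbox.dock[x: 27]
Obs: 109652/27
Act: filer.listout[p: /plevot]
Obs: [praligu]


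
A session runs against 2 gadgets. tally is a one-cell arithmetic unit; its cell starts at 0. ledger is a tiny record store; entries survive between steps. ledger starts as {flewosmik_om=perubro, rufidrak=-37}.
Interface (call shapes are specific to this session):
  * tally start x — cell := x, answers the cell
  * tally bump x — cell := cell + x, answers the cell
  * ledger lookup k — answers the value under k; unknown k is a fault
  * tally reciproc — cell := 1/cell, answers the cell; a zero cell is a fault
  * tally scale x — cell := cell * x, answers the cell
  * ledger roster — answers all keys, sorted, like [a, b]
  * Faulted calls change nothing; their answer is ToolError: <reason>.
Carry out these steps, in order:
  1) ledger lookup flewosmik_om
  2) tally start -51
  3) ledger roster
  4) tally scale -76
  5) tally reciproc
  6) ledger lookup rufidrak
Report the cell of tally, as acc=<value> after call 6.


Answer: acc=1/3876

Derivation:
Do: ledger lookup[k='flewosmik_om']
See: perubro
Do: tally start[x='-51']
See: -51
Do: ledger roster[]
See: [flewosmik_om, rufidrak]
Do: tally scale[x='-76']
See: 3876
Do: tally reciproc[]
See: 1/3876
Do: ledger lookup[k='rufidrak']
See: -37


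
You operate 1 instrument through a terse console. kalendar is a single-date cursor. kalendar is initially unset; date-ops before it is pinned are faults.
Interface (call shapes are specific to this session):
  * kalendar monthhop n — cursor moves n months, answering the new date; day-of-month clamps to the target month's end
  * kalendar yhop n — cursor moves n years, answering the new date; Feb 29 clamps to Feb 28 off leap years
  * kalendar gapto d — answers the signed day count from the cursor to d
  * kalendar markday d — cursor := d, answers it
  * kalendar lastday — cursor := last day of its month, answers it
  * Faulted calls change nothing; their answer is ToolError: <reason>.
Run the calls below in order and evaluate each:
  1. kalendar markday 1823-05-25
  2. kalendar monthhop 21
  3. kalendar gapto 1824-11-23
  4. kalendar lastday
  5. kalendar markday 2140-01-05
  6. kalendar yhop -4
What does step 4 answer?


Answer: 1825-02-28

Derivation:
Then kalendar markday passing 1823-05-25, and observe 1823-05-25.
I call kalendar monthhop passing 21, → 1825-02-25.
I run kalendar gapto passing 1824-11-23, and get -94.
Now I run kalendar lastday(), and get 1825-02-28.
Using kalendar markday passing 2140-01-05, yielding 2140-01-05.
Using kalendar yhop passing -4, giving 2136-01-05.


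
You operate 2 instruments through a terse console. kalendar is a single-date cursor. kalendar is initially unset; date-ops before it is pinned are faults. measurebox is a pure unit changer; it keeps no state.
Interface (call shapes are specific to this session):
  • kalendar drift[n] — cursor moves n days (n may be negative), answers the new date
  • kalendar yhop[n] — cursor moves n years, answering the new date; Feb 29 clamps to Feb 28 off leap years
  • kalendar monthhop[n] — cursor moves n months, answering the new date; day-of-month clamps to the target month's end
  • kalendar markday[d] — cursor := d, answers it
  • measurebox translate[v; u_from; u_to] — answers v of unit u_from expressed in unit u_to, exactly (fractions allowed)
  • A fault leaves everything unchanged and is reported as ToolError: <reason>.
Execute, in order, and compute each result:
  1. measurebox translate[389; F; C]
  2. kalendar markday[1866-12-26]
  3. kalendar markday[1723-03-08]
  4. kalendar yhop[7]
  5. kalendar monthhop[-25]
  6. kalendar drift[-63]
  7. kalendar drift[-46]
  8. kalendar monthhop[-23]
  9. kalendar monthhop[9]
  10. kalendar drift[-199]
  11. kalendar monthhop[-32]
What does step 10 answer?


! 1. measurebox translate(v=389, u_from=F, u_to=C) == 595/3
! 2. kalendar markday(d=1866-12-26) == 1866-12-26
! 3. kalendar markday(d=1723-03-08) == 1723-03-08
! 4. kalendar yhop(n=7) == 1730-03-08
! 5. kalendar monthhop(n=-25) == 1728-02-08
! 6. kalendar drift(n=-63) == 1727-12-07
! 7. kalendar drift(n=-46) == 1727-10-22
! 8. kalendar monthhop(n=-23) == 1725-11-22
! 9. kalendar monthhop(n=9) == 1726-08-22
! 10. kalendar drift(n=-199) == 1726-02-04
! 11. kalendar monthhop(n=-32) == 1723-06-04

Answer: 1726-02-04


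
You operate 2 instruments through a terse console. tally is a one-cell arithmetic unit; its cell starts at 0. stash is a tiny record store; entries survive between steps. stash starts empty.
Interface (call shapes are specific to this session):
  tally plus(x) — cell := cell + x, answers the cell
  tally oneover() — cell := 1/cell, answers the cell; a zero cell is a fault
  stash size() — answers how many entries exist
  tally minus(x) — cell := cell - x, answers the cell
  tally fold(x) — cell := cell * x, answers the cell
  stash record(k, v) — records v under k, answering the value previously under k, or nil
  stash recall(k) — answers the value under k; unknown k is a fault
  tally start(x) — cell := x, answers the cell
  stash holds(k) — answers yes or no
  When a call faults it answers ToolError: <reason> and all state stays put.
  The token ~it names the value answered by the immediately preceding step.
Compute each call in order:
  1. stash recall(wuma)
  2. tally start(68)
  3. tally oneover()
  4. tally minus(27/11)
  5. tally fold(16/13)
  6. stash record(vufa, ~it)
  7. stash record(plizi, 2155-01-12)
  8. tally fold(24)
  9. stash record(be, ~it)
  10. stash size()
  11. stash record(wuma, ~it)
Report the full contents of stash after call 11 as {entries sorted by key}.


Answer: {be=-175200/2431, plizi=2155-01-12, vufa=-7300/2431, wuma=3}

Derivation:
Step: stash recall[k: wuma]
Result: ToolError: no such key wuma
Step: tally start[x: 68]
Result: 68
Step: tally oneover[]
Result: 1/68
Step: tally minus[x: 27/11]
Result: -1825/748
Step: tally fold[x: 16/13]
Result: -7300/2431
Step: stash record[k: vufa; v: ~it]
Result: nil
Step: stash record[k: plizi; v: 2155-01-12]
Result: nil
Step: tally fold[x: 24]
Result: -175200/2431
Step: stash record[k: be; v: ~it]
Result: nil
Step: stash size[]
Result: 3
Step: stash record[k: wuma; v: ~it]
Result: nil


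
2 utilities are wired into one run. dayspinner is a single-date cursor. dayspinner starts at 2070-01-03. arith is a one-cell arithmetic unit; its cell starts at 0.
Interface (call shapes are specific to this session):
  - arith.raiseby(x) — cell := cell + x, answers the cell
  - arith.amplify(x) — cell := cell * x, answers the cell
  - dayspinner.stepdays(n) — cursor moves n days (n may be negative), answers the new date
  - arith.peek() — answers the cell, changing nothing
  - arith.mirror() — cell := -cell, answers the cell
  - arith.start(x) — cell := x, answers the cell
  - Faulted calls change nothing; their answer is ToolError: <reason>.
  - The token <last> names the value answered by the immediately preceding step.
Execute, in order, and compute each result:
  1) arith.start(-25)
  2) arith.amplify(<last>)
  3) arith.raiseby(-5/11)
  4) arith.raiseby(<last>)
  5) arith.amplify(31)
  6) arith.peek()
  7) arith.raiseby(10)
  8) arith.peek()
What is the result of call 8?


Now I run arith.start on x→-25, → -25.
I call arith.amplify on x→<last>, and see 625.
I use arith.raiseby on x→-5/11, which returns 6870/11.
Calling arith.raiseby on x→<last>, — result: 13740/11.
Invoking arith.amplify on x→31, → 425940/11.
I run arith.peek, and see 425940/11.
Using arith.raiseby on x→10, yielding 426050/11.
Using arith.peek(), and get 426050/11.

Answer: 426050/11


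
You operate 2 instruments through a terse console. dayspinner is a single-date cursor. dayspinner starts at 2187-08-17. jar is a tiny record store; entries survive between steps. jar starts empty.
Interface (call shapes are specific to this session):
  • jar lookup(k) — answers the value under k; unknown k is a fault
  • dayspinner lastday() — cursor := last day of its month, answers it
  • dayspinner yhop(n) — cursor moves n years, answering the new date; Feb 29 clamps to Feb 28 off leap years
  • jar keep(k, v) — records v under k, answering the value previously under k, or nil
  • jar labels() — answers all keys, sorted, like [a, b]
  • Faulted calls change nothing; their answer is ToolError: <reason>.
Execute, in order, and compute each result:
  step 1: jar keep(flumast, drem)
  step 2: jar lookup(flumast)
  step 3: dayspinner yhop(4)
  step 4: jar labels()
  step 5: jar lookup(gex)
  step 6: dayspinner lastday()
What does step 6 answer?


·→ jar keep(k→flumast, v→drem)
·← nil
·→ jar lookup(k→flumast)
·← drem
·→ dayspinner yhop(n→4)
·← 2191-08-17
·→ jar labels()
·← [flumast]
·→ jar lookup(k→gex)
·← ToolError: no such key gex
·→ dayspinner lastday()
·← 2191-08-31

Answer: 2191-08-31


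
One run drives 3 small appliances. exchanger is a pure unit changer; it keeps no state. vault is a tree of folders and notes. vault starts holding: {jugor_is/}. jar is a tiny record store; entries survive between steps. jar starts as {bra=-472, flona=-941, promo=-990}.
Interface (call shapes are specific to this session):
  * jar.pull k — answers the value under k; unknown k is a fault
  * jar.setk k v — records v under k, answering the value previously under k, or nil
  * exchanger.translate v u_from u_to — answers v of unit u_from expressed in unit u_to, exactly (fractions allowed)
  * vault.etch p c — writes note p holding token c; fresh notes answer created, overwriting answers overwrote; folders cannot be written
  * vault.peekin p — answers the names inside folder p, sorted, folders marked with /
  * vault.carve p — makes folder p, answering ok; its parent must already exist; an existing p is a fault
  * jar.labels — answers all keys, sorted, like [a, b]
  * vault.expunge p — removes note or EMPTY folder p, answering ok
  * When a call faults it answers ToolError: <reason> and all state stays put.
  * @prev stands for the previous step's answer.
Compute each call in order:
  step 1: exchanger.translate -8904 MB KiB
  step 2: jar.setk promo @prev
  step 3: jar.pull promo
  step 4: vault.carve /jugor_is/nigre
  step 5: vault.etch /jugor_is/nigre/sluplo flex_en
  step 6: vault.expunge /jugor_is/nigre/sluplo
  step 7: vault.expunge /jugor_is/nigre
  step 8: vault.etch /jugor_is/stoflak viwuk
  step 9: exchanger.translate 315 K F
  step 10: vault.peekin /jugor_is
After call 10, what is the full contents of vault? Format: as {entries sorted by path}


Answer: {jugor_is/, jugor_is/stoflak=viwuk}

Derivation:
Act: exchanger.translate[v=-8904; u_from=MB; u_to=KiB]
Obs: -17390625/2
Act: jar.setk[k=promo; v=@prev]
Obs: -990
Act: jar.pull[k=promo]
Obs: -17390625/2
Act: vault.carve[p=/jugor_is/nigre]
Obs: ok
Act: vault.etch[p=/jugor_is/nigre/sluplo; c=flex_en]
Obs: created
Act: vault.expunge[p=/jugor_is/nigre/sluplo]
Obs: ok
Act: vault.expunge[p=/jugor_is/nigre]
Obs: ok
Act: vault.etch[p=/jugor_is/stoflak; c=viwuk]
Obs: created
Act: exchanger.translate[v=315; u_from=K; u_to=F]
Obs: 10733/100
Act: vault.peekin[p=/jugor_is]
Obs: [stoflak]


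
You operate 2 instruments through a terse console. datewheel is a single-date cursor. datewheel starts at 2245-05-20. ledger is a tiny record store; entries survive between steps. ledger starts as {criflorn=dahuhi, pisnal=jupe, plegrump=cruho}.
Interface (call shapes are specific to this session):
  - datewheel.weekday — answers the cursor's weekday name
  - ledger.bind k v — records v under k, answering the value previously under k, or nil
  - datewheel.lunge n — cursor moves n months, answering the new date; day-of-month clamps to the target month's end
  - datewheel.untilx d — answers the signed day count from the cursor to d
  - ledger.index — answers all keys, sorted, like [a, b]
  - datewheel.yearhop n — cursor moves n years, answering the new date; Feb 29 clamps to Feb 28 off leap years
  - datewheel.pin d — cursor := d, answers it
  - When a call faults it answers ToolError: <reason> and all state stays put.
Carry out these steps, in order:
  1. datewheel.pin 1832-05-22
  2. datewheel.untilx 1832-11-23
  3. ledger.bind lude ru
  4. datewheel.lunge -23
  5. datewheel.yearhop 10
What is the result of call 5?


Answer: 1840-06-22

Derivation:
>>> datewheel.pin d='1832-05-22'
:: 1832-05-22
>>> datewheel.untilx d='1832-11-23'
:: 185
>>> ledger.bind k='lude' v='ru'
:: nil
>>> datewheel.lunge n='-23'
:: 1830-06-22
>>> datewheel.yearhop n='10'
:: 1840-06-22


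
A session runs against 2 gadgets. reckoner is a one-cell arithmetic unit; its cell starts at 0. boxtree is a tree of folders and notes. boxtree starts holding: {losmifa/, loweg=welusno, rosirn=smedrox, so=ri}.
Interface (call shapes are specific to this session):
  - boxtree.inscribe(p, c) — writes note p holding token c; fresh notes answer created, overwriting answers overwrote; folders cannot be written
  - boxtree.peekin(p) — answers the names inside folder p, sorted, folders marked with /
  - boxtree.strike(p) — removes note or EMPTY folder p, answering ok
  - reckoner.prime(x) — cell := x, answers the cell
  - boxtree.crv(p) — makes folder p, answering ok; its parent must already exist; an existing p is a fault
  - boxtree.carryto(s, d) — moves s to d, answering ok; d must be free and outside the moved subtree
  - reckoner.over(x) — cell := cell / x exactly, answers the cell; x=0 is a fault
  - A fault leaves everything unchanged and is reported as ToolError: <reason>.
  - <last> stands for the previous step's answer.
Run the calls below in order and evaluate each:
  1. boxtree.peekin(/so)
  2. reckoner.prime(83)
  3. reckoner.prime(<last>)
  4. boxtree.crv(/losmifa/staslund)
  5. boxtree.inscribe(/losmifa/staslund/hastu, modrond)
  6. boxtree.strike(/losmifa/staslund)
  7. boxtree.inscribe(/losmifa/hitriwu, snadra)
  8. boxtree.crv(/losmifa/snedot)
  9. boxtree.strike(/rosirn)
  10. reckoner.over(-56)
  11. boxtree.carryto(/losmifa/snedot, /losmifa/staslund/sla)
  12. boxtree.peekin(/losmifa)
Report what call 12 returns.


Next I call peekin with p=/so, which returns ToolError: not a directory.
Calling prime with x=83: 83.
Then prime with x=<last>, and observe 83.
Then crv with p=/losmifa/staslund, giving ok.
I try inscribe with p=/losmifa/staslund/hastu, c=modrond: created.
Invoking strike with p=/losmifa/staslund, which returns ToolError: not empty.
Next I call inscribe with p=/losmifa/hitriwu, c=snadra, giving created.
I invoke crv with p=/losmifa/snedot, — result: ok.
I invoke strike with p=/rosirn, and get ok.
I try over with x=-56, — result: -83/56.
I call carryto with s=/losmifa/snedot, d=/losmifa/staslund/sla, → ok.
I run peekin with p=/losmifa, and see [hitriwu, staslund/].

Answer: [hitriwu, staslund/]


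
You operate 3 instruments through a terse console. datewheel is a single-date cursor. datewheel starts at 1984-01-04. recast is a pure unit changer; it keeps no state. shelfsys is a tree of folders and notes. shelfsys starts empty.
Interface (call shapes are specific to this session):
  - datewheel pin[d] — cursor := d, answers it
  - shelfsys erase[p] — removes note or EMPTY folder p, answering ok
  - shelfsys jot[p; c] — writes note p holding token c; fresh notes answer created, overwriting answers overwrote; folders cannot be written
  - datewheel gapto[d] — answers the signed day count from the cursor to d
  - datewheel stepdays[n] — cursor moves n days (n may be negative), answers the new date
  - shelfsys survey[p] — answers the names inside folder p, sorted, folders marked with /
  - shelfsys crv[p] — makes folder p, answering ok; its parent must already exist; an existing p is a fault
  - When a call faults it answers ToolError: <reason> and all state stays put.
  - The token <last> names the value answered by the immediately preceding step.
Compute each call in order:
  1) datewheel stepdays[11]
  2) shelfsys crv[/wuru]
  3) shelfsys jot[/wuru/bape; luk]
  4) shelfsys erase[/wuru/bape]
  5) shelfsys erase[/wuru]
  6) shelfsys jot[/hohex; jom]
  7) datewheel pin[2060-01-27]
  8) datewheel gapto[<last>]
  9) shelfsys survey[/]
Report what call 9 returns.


% datewheel stepdays(n→11) => 1984-01-15
% shelfsys crv(p→/wuru) => ok
% shelfsys jot(p→/wuru/bape, c→luk) => created
% shelfsys erase(p→/wuru/bape) => ok
% shelfsys erase(p→/wuru) => ok
% shelfsys jot(p→/hohex, c→jom) => created
% datewheel pin(d→2060-01-27) => 2060-01-27
% datewheel gapto(d→<last>) => 0
% shelfsys survey(p→/) => [hohex]

Answer: [hohex]


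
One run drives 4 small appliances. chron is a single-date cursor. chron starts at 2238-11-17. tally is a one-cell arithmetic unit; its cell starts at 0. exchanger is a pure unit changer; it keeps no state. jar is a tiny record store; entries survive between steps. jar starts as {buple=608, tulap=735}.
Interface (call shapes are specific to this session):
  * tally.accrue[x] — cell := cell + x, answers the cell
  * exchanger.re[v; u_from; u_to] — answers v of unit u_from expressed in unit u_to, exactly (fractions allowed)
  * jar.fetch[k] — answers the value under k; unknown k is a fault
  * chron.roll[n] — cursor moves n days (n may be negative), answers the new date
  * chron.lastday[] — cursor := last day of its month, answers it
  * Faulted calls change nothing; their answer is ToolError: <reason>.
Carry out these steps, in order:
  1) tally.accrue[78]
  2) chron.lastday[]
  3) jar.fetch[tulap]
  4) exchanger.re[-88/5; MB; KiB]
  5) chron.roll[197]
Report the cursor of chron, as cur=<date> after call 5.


I use tally.accrue using x='78': 78.
I run chron.lastday(), yielding 2238-11-30.
I invoke jar.fetch using k='tulap', yielding 735.
I call exchanger.re using v='-88/5', u_from='MB', u_to='KiB', → -34375/2.
Invoking chron.roll using n='197', yielding 2239-06-15.

Answer: cur=2239-06-15


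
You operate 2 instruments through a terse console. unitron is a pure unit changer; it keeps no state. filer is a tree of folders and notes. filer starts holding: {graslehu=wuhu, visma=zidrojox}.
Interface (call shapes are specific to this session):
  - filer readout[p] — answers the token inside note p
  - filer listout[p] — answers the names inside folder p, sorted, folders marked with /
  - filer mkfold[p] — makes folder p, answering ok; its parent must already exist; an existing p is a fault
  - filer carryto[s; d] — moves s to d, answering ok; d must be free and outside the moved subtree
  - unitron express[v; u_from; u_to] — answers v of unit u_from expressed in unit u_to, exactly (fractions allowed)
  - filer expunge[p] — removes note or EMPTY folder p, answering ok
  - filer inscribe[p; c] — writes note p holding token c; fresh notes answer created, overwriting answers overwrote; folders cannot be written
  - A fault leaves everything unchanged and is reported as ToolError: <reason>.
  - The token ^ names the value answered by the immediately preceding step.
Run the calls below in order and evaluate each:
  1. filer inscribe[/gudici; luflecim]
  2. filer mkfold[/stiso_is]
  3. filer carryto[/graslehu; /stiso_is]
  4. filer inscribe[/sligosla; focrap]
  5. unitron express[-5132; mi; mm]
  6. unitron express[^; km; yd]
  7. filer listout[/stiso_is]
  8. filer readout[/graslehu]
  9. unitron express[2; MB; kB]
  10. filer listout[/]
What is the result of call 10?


Answer: [graslehu, gudici, sligosla, stiso_is/, visma]

Derivation:
% filer inscribe /gudici luflecim
= created
% filer mkfold /stiso_is
= ok
% filer carryto /graslehu /stiso_is
= ToolError: exists
% filer inscribe /sligosla focrap
= created
% unitron express -5132 mi mm
= -8259153408
% unitron express ^ km yd
= -9032320000000
% filer listout /stiso_is
= []
% filer readout /graslehu
= wuhu
% unitron express 2 MB kB
= 2000
% filer listout /
= [graslehu, gudici, sligosla, stiso_is/, visma]
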